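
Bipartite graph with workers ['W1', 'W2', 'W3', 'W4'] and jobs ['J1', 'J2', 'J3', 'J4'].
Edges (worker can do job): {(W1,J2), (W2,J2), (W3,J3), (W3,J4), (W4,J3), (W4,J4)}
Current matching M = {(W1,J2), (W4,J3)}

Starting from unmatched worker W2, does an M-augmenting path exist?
No augmenting path from W2

Alternating search from W2 reaches jobs: {J2}.
Every reachable job is already matched in M, and following those matched edges back to workers exposes no further unvisited jobs.
No M-augmenting path from W2 exists.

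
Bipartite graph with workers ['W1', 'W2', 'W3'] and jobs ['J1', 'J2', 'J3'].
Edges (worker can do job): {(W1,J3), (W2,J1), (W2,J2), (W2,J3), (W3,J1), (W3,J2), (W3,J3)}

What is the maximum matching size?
Maximum matching size = 3

Maximum matching: {(W1,J3), (W2,J1), (W3,J2)}
Size: 3

This assigns 3 workers to 3 distinct jobs.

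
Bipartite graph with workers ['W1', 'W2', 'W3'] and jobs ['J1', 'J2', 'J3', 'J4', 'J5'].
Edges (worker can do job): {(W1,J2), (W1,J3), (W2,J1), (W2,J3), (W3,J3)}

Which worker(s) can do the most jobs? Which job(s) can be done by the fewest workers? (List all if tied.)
Most versatile: W1, W2 (2 jobs); Least covered: J4, J5 (0 workers)

Worker degrees (jobs they can do): W1:2, W2:2, W3:1
Job degrees (workers who can do it): J1:1, J2:1, J3:3, J4:0, J5:0

Maximum worker degree is 2, achieved by: W1, W2
Minimum job degree is 0, achieved by: J4, J5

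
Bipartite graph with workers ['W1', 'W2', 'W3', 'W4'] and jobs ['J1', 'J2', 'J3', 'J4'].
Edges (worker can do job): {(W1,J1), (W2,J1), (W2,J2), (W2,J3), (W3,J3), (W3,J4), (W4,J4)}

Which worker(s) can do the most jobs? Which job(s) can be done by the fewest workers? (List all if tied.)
Most versatile: W2 (3 jobs); Least covered: J2 (1 workers)

Worker degrees (jobs they can do): W1:1, W2:3, W3:2, W4:1
Job degrees (workers who can do it): J1:2, J2:1, J3:2, J4:2

Maximum worker degree is 3, achieved by: W2
Minimum job degree is 1, achieved by: J2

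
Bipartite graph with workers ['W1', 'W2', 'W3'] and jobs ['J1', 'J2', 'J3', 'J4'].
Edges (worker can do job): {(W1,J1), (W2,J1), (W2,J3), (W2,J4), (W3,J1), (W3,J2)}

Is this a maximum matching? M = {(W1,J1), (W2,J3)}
No, size 2 is not maximum

Proposed matching has size 2.
Maximum matching size for this graph: 3.

This is NOT maximum - can be improved to size 3.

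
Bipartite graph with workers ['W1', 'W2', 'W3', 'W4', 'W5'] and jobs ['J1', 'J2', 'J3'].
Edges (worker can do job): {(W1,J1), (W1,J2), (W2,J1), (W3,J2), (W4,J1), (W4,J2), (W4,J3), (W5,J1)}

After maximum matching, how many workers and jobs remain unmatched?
Unmatched: 2 workers, 0 jobs

Maximum matching size: 3
Workers: 5 total, 3 matched, 2 unmatched
Jobs: 3 total, 3 matched, 0 unmatched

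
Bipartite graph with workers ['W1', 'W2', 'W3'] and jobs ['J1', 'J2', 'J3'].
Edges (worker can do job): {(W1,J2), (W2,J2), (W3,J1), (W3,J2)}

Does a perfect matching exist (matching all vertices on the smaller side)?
No, maximum matching has size 2 < 3

Maximum matching has size 2, need 3 for perfect matching.
Unmatched workers: ['W2']
Unmatched jobs: ['J3']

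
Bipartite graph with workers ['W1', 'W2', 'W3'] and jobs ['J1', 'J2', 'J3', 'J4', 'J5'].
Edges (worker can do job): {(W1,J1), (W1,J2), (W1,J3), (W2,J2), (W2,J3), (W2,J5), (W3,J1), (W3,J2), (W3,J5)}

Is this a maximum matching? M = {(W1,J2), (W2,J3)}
No, size 2 is not maximum

Proposed matching has size 2.
Maximum matching size for this graph: 3.

This is NOT maximum - can be improved to size 3.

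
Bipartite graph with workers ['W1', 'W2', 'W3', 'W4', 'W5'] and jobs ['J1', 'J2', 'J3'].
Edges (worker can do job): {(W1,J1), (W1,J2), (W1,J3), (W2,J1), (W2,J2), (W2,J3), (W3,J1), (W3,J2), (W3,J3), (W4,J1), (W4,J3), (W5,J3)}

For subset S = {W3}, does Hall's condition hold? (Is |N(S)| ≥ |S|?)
Yes: |N(S)| = 3, |S| = 1

Subset S = {W3}
Neighbors N(S) = {J1, J2, J3}

|N(S)| = 3, |S| = 1
Hall's condition: |N(S)| ≥ |S| is satisfied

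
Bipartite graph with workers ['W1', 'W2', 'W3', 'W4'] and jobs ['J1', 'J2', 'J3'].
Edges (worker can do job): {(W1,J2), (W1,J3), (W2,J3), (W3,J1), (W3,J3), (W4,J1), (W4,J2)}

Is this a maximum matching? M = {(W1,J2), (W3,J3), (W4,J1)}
Yes, size 3 is maximum

Proposed matching has size 3.
Maximum matching size for this graph: 3.

This is a maximum matching.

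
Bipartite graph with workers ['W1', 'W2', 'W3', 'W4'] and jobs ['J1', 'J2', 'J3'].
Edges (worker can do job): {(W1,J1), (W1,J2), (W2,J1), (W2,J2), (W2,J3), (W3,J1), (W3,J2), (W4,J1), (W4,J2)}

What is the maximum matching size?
Maximum matching size = 3

Maximum matching: {(W2,J3), (W3,J1), (W4,J2)}
Size: 3

This assigns 3 workers to 3 distinct jobs.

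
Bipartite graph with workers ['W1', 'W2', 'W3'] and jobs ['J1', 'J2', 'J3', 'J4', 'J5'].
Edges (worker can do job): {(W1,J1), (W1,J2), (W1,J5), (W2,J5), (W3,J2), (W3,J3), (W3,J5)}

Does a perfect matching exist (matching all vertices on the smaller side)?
Yes, perfect matching exists (size 3)

Perfect matching: {(W1,J1), (W2,J5), (W3,J3)}
All 3 vertices on the smaller side are matched.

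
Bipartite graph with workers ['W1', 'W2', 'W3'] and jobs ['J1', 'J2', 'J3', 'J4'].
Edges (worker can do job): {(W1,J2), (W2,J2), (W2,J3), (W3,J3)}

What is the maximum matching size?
Maximum matching size = 2

Maximum matching: {(W1,J2), (W3,J3)}
Size: 2

This assigns 2 workers to 2 distinct jobs.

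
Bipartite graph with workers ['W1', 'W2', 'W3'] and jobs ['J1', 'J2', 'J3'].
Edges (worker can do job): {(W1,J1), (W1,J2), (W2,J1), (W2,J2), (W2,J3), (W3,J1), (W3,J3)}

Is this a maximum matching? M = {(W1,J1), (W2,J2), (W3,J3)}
Yes, size 3 is maximum

Proposed matching has size 3.
Maximum matching size for this graph: 3.

This is a maximum matching.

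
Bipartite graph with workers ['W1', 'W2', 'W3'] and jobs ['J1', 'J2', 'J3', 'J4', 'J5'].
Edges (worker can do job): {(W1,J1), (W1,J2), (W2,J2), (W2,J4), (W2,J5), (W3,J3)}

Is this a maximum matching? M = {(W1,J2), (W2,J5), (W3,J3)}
Yes, size 3 is maximum

Proposed matching has size 3.
Maximum matching size for this graph: 3.

This is a maximum matching.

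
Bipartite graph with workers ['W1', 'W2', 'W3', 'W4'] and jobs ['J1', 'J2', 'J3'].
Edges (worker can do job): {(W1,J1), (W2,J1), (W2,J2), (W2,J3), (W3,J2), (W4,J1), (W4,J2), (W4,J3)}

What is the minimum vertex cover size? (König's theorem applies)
Minimum vertex cover size = 3

By König's theorem: in bipartite graphs,
min vertex cover = max matching = 3

Maximum matching has size 3, so minimum vertex cover also has size 3.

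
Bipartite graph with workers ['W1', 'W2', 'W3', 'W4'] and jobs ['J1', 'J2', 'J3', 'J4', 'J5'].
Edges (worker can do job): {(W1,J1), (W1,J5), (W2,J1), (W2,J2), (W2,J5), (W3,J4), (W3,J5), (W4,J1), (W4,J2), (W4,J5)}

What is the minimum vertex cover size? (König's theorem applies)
Minimum vertex cover size = 4

By König's theorem: in bipartite graphs,
min vertex cover = max matching = 4

Maximum matching has size 4, so minimum vertex cover also has size 4.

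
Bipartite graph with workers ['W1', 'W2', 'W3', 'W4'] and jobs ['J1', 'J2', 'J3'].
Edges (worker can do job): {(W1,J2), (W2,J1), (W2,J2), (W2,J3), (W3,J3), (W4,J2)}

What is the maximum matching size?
Maximum matching size = 3

Maximum matching: {(W2,J1), (W3,J3), (W4,J2)}
Size: 3

This assigns 3 workers to 3 distinct jobs.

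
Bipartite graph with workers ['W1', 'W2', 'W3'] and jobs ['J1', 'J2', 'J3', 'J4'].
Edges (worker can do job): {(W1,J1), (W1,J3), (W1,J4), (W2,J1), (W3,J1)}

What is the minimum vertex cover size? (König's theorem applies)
Minimum vertex cover size = 2

By König's theorem: in bipartite graphs,
min vertex cover = max matching = 2

Maximum matching has size 2, so minimum vertex cover also has size 2.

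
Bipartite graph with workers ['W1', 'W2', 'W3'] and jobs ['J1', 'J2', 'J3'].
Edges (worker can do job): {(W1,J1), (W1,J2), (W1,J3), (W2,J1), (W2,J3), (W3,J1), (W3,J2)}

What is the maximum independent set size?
Maximum independent set = 3

By König's theorem:
- Min vertex cover = Max matching = 3
- Max independent set = Total vertices - Min vertex cover
- Max independent set = 6 - 3 = 3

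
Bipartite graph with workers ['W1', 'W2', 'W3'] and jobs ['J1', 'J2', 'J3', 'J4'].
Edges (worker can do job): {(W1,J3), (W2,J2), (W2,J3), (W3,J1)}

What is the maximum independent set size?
Maximum independent set = 4

By König's theorem:
- Min vertex cover = Max matching = 3
- Max independent set = Total vertices - Min vertex cover
- Max independent set = 7 - 3 = 4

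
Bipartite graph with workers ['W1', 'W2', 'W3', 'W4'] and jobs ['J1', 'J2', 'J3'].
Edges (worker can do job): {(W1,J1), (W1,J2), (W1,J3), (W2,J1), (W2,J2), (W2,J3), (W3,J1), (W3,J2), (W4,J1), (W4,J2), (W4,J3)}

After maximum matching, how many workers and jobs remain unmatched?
Unmatched: 1 workers, 0 jobs

Maximum matching size: 3
Workers: 4 total, 3 matched, 1 unmatched
Jobs: 3 total, 3 matched, 0 unmatched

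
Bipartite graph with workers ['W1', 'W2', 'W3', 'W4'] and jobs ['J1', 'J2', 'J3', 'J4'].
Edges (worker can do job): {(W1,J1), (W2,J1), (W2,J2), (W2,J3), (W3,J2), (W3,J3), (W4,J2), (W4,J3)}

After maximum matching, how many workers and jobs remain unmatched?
Unmatched: 1 workers, 1 jobs

Maximum matching size: 3
Workers: 4 total, 3 matched, 1 unmatched
Jobs: 4 total, 3 matched, 1 unmatched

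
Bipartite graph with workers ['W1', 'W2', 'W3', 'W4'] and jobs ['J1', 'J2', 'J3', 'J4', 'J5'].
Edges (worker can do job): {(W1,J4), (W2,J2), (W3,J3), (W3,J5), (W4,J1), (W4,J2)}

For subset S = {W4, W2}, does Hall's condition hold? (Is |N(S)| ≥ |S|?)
Yes: |N(S)| = 2, |S| = 2

Subset S = {W4, W2}
Neighbors N(S) = {J1, J2}

|N(S)| = 2, |S| = 2
Hall's condition: |N(S)| ≥ |S| is satisfied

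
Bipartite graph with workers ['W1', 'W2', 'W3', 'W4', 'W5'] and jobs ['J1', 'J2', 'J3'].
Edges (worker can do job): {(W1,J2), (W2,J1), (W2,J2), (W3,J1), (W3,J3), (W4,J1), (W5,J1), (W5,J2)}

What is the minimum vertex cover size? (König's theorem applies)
Minimum vertex cover size = 3

By König's theorem: in bipartite graphs,
min vertex cover = max matching = 3

Maximum matching has size 3, so minimum vertex cover also has size 3.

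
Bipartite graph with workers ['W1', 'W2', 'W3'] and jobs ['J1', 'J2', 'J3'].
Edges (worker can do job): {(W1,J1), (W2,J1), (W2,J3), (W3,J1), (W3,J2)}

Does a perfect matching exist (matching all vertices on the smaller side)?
Yes, perfect matching exists (size 3)

Perfect matching: {(W1,J1), (W2,J3), (W3,J2)}
All 3 vertices on the smaller side are matched.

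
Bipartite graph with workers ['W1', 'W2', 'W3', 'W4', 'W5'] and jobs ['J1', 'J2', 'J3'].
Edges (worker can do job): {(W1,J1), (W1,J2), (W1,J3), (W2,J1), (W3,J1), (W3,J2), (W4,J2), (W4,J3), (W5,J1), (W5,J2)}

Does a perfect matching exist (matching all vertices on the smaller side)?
Yes, perfect matching exists (size 3)

Perfect matching: {(W3,J1), (W4,J3), (W5,J2)}
All 3 vertices on the smaller side are matched.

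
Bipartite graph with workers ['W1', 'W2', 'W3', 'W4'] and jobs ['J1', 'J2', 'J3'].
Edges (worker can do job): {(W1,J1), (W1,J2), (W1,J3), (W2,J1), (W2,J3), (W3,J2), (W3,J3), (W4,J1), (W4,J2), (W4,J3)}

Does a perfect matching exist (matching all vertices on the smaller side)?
Yes, perfect matching exists (size 3)

Perfect matching: {(W1,J1), (W3,J2), (W4,J3)}
All 3 vertices on the smaller side are matched.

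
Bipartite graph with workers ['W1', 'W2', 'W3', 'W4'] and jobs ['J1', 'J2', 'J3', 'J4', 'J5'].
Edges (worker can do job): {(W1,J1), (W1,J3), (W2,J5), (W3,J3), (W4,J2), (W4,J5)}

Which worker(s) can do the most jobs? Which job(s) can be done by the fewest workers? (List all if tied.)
Most versatile: W1, W4 (2 jobs); Least covered: J4 (0 workers)

Worker degrees (jobs they can do): W1:2, W2:1, W3:1, W4:2
Job degrees (workers who can do it): J1:1, J2:1, J3:2, J4:0, J5:2

Maximum worker degree is 2, achieved by: W1, W4
Minimum job degree is 0, achieved by: J4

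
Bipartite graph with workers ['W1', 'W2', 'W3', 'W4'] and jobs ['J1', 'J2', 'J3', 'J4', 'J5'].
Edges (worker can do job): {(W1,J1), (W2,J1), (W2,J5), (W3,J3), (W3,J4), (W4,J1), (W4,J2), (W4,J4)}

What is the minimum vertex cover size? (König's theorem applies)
Minimum vertex cover size = 4

By König's theorem: in bipartite graphs,
min vertex cover = max matching = 4

Maximum matching has size 4, so minimum vertex cover also has size 4.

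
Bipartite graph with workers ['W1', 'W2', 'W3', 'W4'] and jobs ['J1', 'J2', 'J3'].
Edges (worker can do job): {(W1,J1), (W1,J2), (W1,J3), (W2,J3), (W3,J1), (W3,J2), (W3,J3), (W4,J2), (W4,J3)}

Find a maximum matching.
Matching: {(W1,J3), (W3,J1), (W4,J2)}

Maximum matching (size 3):
  W1 → J3
  W3 → J1
  W4 → J2

Each worker is assigned to at most one job, and each job to at most one worker.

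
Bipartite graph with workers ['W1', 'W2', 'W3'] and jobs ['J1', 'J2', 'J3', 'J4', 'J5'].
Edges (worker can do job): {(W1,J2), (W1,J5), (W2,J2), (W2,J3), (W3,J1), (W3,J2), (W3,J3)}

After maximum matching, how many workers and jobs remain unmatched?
Unmatched: 0 workers, 2 jobs

Maximum matching size: 3
Workers: 3 total, 3 matched, 0 unmatched
Jobs: 5 total, 3 matched, 2 unmatched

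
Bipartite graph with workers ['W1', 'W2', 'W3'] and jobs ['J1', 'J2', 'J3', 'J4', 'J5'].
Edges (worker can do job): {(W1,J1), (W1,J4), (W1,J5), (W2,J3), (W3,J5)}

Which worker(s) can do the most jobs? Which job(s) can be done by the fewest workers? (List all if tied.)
Most versatile: W1 (3 jobs); Least covered: J2 (0 workers)

Worker degrees (jobs they can do): W1:3, W2:1, W3:1
Job degrees (workers who can do it): J1:1, J2:0, J3:1, J4:1, J5:2

Maximum worker degree is 3, achieved by: W1
Minimum job degree is 0, achieved by: J2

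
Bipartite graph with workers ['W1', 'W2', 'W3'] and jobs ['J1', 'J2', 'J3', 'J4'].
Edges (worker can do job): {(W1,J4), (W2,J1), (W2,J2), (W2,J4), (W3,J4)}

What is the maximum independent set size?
Maximum independent set = 5

By König's theorem:
- Min vertex cover = Max matching = 2
- Max independent set = Total vertices - Min vertex cover
- Max independent set = 7 - 2 = 5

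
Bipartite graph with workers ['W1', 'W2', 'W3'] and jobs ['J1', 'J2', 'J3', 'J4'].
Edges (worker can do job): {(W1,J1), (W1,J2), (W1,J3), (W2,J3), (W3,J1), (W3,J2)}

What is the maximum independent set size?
Maximum independent set = 4

By König's theorem:
- Min vertex cover = Max matching = 3
- Max independent set = Total vertices - Min vertex cover
- Max independent set = 7 - 3 = 4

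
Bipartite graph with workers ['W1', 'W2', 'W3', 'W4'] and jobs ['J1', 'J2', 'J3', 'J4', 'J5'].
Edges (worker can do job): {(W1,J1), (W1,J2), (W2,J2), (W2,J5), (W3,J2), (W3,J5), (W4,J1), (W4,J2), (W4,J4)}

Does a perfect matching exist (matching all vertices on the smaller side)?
Yes, perfect matching exists (size 4)

Perfect matching: {(W1,J1), (W2,J5), (W3,J2), (W4,J4)}
All 4 vertices on the smaller side are matched.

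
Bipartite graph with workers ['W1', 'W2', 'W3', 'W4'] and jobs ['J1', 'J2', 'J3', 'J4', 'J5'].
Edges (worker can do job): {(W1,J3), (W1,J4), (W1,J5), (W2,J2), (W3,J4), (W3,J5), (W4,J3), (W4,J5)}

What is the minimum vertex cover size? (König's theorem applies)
Minimum vertex cover size = 4

By König's theorem: in bipartite graphs,
min vertex cover = max matching = 4

Maximum matching has size 4, so minimum vertex cover also has size 4.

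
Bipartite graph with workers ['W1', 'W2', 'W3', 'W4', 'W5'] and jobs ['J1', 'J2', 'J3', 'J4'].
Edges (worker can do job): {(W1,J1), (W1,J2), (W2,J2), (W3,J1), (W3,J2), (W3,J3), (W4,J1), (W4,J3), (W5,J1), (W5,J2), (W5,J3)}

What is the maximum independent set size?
Maximum independent set = 6

By König's theorem:
- Min vertex cover = Max matching = 3
- Max independent set = Total vertices - Min vertex cover
- Max independent set = 9 - 3 = 6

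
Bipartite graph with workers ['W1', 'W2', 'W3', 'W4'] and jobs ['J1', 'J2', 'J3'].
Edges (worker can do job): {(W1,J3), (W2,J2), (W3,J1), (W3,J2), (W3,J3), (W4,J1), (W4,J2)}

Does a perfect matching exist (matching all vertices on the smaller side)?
Yes, perfect matching exists (size 3)

Perfect matching: {(W2,J2), (W3,J3), (W4,J1)}
All 3 vertices on the smaller side are matched.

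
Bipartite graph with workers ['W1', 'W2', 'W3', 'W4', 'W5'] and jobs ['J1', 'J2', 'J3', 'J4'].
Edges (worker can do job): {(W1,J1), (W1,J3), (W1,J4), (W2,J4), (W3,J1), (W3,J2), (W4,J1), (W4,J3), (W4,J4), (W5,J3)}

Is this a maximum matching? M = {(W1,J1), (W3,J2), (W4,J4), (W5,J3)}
Yes, size 4 is maximum

Proposed matching has size 4.
Maximum matching size for this graph: 4.

This is a maximum matching.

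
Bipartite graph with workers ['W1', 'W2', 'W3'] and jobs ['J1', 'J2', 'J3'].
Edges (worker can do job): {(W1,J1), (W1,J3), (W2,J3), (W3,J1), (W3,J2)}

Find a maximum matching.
Matching: {(W1,J1), (W2,J3), (W3,J2)}

Maximum matching (size 3):
  W1 → J1
  W2 → J3
  W3 → J2

Each worker is assigned to at most one job, and each job to at most one worker.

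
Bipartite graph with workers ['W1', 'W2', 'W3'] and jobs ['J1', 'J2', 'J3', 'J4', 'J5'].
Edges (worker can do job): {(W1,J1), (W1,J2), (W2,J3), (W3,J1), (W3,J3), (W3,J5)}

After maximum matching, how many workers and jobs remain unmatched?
Unmatched: 0 workers, 2 jobs

Maximum matching size: 3
Workers: 3 total, 3 matched, 0 unmatched
Jobs: 5 total, 3 matched, 2 unmatched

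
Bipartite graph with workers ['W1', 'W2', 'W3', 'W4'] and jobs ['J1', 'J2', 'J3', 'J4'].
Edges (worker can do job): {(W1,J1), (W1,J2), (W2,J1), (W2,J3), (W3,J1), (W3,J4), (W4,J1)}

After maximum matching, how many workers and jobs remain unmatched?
Unmatched: 0 workers, 0 jobs

Maximum matching size: 4
Workers: 4 total, 4 matched, 0 unmatched
Jobs: 4 total, 4 matched, 0 unmatched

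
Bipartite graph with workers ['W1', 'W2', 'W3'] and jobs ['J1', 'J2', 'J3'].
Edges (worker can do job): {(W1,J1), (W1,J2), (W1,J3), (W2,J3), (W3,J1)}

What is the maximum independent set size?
Maximum independent set = 3

By König's theorem:
- Min vertex cover = Max matching = 3
- Max independent set = Total vertices - Min vertex cover
- Max independent set = 6 - 3 = 3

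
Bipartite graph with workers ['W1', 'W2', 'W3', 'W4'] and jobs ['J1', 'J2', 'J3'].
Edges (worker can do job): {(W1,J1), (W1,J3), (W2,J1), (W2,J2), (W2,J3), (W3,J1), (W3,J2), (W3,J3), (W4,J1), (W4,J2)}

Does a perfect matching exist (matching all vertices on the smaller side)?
Yes, perfect matching exists (size 3)

Perfect matching: {(W1,J1), (W3,J3), (W4,J2)}
All 3 vertices on the smaller side are matched.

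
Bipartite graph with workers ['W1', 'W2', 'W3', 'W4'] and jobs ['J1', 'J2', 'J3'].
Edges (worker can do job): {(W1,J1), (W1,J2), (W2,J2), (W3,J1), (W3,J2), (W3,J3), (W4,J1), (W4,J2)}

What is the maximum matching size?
Maximum matching size = 3

Maximum matching: {(W1,J1), (W3,J3), (W4,J2)}
Size: 3

This assigns 3 workers to 3 distinct jobs.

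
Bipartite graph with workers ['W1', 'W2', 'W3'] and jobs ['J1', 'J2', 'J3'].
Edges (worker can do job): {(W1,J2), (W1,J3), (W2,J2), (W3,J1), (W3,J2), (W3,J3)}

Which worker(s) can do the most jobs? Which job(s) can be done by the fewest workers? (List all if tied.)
Most versatile: W3 (3 jobs); Least covered: J1 (1 workers)

Worker degrees (jobs they can do): W1:2, W2:1, W3:3
Job degrees (workers who can do it): J1:1, J2:3, J3:2

Maximum worker degree is 3, achieved by: W3
Minimum job degree is 1, achieved by: J1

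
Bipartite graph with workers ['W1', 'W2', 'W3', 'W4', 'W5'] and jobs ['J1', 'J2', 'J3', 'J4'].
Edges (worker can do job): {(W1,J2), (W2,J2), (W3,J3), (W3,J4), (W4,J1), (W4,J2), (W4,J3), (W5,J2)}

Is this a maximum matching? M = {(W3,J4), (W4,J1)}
No, size 2 is not maximum

Proposed matching has size 2.
Maximum matching size for this graph: 3.

This is NOT maximum - can be improved to size 3.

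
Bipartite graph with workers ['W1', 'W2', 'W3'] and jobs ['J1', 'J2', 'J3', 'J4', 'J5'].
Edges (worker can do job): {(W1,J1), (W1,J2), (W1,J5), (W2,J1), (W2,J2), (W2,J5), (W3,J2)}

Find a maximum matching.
Matching: {(W1,J1), (W2,J5), (W3,J2)}

Maximum matching (size 3):
  W1 → J1
  W2 → J5
  W3 → J2

Each worker is assigned to at most one job, and each job to at most one worker.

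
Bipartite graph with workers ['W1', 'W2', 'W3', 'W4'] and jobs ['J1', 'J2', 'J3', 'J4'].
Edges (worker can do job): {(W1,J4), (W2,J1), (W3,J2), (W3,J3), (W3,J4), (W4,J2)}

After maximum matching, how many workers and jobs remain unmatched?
Unmatched: 0 workers, 0 jobs

Maximum matching size: 4
Workers: 4 total, 4 matched, 0 unmatched
Jobs: 4 total, 4 matched, 0 unmatched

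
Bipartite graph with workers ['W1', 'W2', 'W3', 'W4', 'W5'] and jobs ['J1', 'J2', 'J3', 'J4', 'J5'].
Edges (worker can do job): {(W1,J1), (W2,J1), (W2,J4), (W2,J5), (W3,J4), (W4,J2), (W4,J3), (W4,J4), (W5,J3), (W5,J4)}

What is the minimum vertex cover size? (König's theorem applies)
Minimum vertex cover size = 5

By König's theorem: in bipartite graphs,
min vertex cover = max matching = 5

Maximum matching has size 5, so minimum vertex cover also has size 5.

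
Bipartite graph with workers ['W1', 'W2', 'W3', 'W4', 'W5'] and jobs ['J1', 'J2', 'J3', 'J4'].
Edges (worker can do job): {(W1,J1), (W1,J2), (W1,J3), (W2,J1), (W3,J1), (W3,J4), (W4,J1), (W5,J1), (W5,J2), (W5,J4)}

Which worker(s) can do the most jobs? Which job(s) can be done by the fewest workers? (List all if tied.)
Most versatile: W1, W5 (3 jobs); Least covered: J3 (1 workers)

Worker degrees (jobs they can do): W1:3, W2:1, W3:2, W4:1, W5:3
Job degrees (workers who can do it): J1:5, J2:2, J3:1, J4:2

Maximum worker degree is 3, achieved by: W1, W5
Minimum job degree is 1, achieved by: J3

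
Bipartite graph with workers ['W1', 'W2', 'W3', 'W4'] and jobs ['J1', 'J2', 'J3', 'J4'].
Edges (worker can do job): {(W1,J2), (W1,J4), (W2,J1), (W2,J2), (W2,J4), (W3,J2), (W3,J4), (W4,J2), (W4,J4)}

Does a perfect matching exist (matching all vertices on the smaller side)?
No, maximum matching has size 3 < 4

Maximum matching has size 3, need 4 for perfect matching.
Unmatched workers: ['W1']
Unmatched jobs: ['J3']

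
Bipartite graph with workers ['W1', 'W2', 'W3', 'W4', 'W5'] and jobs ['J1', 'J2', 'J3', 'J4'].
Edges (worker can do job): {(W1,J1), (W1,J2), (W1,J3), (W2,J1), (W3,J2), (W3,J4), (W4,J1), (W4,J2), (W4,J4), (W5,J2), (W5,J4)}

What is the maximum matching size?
Maximum matching size = 4

Maximum matching: {(W1,J3), (W3,J2), (W4,J1), (W5,J4)}
Size: 4

This assigns 4 workers to 4 distinct jobs.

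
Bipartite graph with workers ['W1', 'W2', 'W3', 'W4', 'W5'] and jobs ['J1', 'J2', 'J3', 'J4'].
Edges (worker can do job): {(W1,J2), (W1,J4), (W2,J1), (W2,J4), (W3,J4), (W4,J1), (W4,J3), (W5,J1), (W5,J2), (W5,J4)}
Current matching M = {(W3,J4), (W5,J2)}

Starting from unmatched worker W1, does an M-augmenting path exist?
Yes: W1 → J2 → W5 → J1

An M-augmenting path alternates non-matching / matching edges, starting and ending at unmatched vertices.
Path: W1 → J2 → W5 → J1
(J1 is unmatched in M, so the path is augmenting.)
Flipping edges along this path would increase |M| from 2 to 3.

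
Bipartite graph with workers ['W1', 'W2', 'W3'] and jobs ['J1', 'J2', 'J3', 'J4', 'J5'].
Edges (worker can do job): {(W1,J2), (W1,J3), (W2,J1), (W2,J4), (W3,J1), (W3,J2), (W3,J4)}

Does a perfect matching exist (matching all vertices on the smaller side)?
Yes, perfect matching exists (size 3)

Perfect matching: {(W1,J3), (W2,J1), (W3,J4)}
All 3 vertices on the smaller side are matched.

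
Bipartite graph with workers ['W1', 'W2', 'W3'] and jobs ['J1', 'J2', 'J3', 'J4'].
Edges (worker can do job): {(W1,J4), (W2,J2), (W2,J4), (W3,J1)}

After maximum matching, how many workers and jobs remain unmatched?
Unmatched: 0 workers, 1 jobs

Maximum matching size: 3
Workers: 3 total, 3 matched, 0 unmatched
Jobs: 4 total, 3 matched, 1 unmatched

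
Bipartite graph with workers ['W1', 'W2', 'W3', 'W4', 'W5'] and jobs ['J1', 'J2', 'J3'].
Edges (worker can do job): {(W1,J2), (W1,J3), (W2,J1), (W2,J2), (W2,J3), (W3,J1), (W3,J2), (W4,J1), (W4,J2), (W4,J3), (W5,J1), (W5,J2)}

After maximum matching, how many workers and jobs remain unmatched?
Unmatched: 2 workers, 0 jobs

Maximum matching size: 3
Workers: 5 total, 3 matched, 2 unmatched
Jobs: 3 total, 3 matched, 0 unmatched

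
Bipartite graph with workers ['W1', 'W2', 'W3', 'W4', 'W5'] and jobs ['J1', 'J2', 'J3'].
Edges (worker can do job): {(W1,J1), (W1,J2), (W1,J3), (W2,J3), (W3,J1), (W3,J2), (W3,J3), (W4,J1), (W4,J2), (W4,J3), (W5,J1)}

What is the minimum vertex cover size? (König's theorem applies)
Minimum vertex cover size = 3

By König's theorem: in bipartite graphs,
min vertex cover = max matching = 3

Maximum matching has size 3, so minimum vertex cover also has size 3.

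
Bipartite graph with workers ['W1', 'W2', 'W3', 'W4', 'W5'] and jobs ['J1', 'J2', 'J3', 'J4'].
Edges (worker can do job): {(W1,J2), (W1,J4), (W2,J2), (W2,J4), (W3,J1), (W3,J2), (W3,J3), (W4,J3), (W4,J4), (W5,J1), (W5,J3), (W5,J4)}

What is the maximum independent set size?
Maximum independent set = 5

By König's theorem:
- Min vertex cover = Max matching = 4
- Max independent set = Total vertices - Min vertex cover
- Max independent set = 9 - 4 = 5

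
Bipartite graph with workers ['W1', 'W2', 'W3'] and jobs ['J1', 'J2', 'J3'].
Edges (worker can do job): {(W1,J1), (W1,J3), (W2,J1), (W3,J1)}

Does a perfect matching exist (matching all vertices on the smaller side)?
No, maximum matching has size 2 < 3

Maximum matching has size 2, need 3 for perfect matching.
Unmatched workers: ['W2']
Unmatched jobs: ['J2']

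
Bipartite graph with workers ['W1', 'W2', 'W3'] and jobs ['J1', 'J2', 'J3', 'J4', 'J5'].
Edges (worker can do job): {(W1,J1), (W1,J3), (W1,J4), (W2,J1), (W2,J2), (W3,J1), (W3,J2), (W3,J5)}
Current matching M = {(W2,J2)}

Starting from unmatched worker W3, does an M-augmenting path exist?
Yes: W3 → J5

An M-augmenting path alternates non-matching / matching edges, starting and ending at unmatched vertices.
Path: W3 → J5
(J5 is unmatched in M, so the path is augmenting.)
Flipping edges along this path would increase |M| from 1 to 2.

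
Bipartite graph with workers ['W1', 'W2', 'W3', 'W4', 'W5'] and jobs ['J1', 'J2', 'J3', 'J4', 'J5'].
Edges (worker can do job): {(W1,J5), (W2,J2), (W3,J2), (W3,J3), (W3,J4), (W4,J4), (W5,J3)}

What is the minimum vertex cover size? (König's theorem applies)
Minimum vertex cover size = 4

By König's theorem: in bipartite graphs,
min vertex cover = max matching = 4

Maximum matching has size 4, so minimum vertex cover also has size 4.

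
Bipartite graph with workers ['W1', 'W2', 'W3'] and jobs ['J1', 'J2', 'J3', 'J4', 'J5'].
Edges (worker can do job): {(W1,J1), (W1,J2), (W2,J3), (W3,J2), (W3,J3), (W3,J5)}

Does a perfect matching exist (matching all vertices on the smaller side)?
Yes, perfect matching exists (size 3)

Perfect matching: {(W1,J1), (W2,J3), (W3,J2)}
All 3 vertices on the smaller side are matched.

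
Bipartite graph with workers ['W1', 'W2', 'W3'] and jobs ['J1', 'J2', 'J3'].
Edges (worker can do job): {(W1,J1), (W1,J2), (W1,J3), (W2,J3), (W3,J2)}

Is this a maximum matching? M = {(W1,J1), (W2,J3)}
No, size 2 is not maximum

Proposed matching has size 2.
Maximum matching size for this graph: 3.

This is NOT maximum - can be improved to size 3.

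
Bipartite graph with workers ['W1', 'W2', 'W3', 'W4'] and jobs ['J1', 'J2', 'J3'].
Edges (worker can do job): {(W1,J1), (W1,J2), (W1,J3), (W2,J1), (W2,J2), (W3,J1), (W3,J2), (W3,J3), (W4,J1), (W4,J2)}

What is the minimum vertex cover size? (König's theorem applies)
Minimum vertex cover size = 3

By König's theorem: in bipartite graphs,
min vertex cover = max matching = 3

Maximum matching has size 3, so minimum vertex cover also has size 3.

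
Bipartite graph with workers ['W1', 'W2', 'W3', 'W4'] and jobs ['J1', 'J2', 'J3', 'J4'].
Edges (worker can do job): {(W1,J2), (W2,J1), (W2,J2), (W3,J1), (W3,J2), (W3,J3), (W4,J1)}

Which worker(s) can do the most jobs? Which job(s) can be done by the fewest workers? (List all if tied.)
Most versatile: W3 (3 jobs); Least covered: J4 (0 workers)

Worker degrees (jobs they can do): W1:1, W2:2, W3:3, W4:1
Job degrees (workers who can do it): J1:3, J2:3, J3:1, J4:0

Maximum worker degree is 3, achieved by: W3
Minimum job degree is 0, achieved by: J4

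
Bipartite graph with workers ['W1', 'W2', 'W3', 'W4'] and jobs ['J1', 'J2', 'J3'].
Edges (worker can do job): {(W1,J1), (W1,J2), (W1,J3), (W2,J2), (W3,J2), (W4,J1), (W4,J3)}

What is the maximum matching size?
Maximum matching size = 3

Maximum matching: {(W1,J1), (W3,J2), (W4,J3)}
Size: 3

This assigns 3 workers to 3 distinct jobs.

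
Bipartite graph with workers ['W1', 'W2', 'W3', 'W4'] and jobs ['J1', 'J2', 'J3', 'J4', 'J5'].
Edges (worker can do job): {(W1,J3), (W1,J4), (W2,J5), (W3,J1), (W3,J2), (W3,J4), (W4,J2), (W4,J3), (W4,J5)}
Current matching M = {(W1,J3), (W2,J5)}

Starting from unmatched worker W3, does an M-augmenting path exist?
Yes: W3 → J4

An M-augmenting path alternates non-matching / matching edges, starting and ending at unmatched vertices.
Path: W3 → J4
(J4 is unmatched in M, so the path is augmenting.)
Flipping edges along this path would increase |M| from 2 to 3.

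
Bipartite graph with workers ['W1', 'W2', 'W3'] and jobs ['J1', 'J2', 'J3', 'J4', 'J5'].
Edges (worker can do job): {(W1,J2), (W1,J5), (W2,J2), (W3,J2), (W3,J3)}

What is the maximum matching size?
Maximum matching size = 3

Maximum matching: {(W1,J5), (W2,J2), (W3,J3)}
Size: 3

This assigns 3 workers to 3 distinct jobs.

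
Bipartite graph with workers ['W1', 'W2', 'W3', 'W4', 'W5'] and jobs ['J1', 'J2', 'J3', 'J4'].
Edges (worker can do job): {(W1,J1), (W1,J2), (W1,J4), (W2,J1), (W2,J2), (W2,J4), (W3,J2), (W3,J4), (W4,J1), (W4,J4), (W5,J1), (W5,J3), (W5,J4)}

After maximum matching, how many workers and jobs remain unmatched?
Unmatched: 1 workers, 0 jobs

Maximum matching size: 4
Workers: 5 total, 4 matched, 1 unmatched
Jobs: 4 total, 4 matched, 0 unmatched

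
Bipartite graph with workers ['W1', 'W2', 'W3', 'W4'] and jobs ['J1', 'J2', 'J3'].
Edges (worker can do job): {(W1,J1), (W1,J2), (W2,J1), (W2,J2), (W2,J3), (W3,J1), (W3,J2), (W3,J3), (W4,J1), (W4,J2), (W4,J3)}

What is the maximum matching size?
Maximum matching size = 3

Maximum matching: {(W2,J3), (W3,J1), (W4,J2)}
Size: 3

This assigns 3 workers to 3 distinct jobs.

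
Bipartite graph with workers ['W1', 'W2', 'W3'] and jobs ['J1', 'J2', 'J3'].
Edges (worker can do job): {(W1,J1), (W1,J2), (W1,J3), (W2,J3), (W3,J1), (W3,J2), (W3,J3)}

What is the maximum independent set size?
Maximum independent set = 3

By König's theorem:
- Min vertex cover = Max matching = 3
- Max independent set = Total vertices - Min vertex cover
- Max independent set = 6 - 3 = 3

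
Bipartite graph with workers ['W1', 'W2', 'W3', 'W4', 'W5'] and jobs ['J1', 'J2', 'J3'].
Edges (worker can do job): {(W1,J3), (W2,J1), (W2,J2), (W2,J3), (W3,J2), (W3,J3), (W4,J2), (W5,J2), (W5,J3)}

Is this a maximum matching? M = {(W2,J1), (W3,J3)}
No, size 2 is not maximum

Proposed matching has size 2.
Maximum matching size for this graph: 3.

This is NOT maximum - can be improved to size 3.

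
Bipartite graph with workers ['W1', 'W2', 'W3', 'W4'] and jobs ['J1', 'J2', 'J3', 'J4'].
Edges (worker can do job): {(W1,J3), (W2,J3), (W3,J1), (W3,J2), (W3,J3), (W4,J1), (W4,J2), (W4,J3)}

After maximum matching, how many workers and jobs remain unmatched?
Unmatched: 1 workers, 1 jobs

Maximum matching size: 3
Workers: 4 total, 3 matched, 1 unmatched
Jobs: 4 total, 3 matched, 1 unmatched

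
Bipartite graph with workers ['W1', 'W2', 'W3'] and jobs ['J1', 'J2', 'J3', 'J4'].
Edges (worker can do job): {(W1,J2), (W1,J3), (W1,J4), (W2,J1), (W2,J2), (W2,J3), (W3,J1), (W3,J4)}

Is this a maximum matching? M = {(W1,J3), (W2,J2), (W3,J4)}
Yes, size 3 is maximum

Proposed matching has size 3.
Maximum matching size for this graph: 3.

This is a maximum matching.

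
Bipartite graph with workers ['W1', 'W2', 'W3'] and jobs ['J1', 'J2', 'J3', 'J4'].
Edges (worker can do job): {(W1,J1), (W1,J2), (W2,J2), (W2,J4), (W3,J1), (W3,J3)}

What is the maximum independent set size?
Maximum independent set = 4

By König's theorem:
- Min vertex cover = Max matching = 3
- Max independent set = Total vertices - Min vertex cover
- Max independent set = 7 - 3 = 4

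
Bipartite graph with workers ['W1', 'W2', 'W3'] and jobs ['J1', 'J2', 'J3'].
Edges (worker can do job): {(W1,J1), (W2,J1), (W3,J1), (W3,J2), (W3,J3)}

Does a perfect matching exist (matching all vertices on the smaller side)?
No, maximum matching has size 2 < 3

Maximum matching has size 2, need 3 for perfect matching.
Unmatched workers: ['W2']
Unmatched jobs: ['J2']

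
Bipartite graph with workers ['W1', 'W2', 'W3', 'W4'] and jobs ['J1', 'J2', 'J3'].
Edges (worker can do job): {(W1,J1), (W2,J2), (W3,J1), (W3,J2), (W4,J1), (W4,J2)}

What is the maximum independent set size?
Maximum independent set = 5

By König's theorem:
- Min vertex cover = Max matching = 2
- Max independent set = Total vertices - Min vertex cover
- Max independent set = 7 - 2 = 5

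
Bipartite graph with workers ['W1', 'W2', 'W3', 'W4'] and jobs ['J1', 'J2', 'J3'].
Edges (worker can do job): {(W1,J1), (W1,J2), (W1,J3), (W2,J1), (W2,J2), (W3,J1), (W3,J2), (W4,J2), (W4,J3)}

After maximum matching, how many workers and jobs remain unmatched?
Unmatched: 1 workers, 0 jobs

Maximum matching size: 3
Workers: 4 total, 3 matched, 1 unmatched
Jobs: 3 total, 3 matched, 0 unmatched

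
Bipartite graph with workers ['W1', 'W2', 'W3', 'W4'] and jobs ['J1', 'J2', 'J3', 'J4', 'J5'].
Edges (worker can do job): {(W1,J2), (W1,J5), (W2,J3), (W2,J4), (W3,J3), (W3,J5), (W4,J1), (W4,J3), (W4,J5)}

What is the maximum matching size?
Maximum matching size = 4

Maximum matching: {(W1,J2), (W2,J4), (W3,J5), (W4,J3)}
Size: 4

This assigns 4 workers to 4 distinct jobs.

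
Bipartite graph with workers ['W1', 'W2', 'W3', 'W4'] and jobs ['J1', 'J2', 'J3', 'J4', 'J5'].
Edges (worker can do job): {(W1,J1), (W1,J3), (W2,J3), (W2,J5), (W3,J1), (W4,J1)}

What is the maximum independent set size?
Maximum independent set = 6

By König's theorem:
- Min vertex cover = Max matching = 3
- Max independent set = Total vertices - Min vertex cover
- Max independent set = 9 - 3 = 6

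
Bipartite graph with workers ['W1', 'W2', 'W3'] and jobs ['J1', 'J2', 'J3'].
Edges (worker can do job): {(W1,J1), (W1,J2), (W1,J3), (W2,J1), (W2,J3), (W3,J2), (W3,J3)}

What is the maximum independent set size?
Maximum independent set = 3

By König's theorem:
- Min vertex cover = Max matching = 3
- Max independent set = Total vertices - Min vertex cover
- Max independent set = 6 - 3 = 3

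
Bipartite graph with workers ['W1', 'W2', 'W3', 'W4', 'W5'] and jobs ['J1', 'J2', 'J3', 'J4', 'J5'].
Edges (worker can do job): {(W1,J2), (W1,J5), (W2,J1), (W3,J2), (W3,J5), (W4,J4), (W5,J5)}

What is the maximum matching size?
Maximum matching size = 4

Maximum matching: {(W1,J2), (W2,J1), (W3,J5), (W4,J4)}
Size: 4

This assigns 4 workers to 4 distinct jobs.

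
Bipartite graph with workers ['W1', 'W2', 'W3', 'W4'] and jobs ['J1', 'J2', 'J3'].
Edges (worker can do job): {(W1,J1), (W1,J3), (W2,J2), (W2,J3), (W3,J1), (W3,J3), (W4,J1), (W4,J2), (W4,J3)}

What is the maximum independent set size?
Maximum independent set = 4

By König's theorem:
- Min vertex cover = Max matching = 3
- Max independent set = Total vertices - Min vertex cover
- Max independent set = 7 - 3 = 4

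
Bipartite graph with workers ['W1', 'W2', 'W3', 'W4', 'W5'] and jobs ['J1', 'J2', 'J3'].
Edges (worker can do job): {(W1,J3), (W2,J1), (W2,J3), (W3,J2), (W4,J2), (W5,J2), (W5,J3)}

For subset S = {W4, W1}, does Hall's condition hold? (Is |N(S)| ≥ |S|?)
Yes: |N(S)| = 2, |S| = 2

Subset S = {W4, W1}
Neighbors N(S) = {J2, J3}

|N(S)| = 2, |S| = 2
Hall's condition: |N(S)| ≥ |S| is satisfied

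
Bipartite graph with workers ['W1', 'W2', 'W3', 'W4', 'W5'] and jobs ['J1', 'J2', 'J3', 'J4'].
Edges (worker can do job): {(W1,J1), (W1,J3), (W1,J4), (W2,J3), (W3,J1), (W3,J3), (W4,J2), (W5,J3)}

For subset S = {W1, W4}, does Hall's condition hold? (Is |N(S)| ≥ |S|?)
Yes: |N(S)| = 4, |S| = 2

Subset S = {W1, W4}
Neighbors N(S) = {J1, J2, J3, J4}

|N(S)| = 4, |S| = 2
Hall's condition: |N(S)| ≥ |S| is satisfied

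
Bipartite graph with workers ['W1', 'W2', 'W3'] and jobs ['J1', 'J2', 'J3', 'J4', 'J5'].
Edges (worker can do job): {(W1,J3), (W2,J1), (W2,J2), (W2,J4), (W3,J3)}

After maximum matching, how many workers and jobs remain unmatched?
Unmatched: 1 workers, 3 jobs

Maximum matching size: 2
Workers: 3 total, 2 matched, 1 unmatched
Jobs: 5 total, 2 matched, 3 unmatched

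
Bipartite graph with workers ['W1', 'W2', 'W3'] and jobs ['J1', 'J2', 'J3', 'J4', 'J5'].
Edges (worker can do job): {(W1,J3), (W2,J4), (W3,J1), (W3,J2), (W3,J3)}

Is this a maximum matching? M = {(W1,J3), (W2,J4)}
No, size 2 is not maximum

Proposed matching has size 2.
Maximum matching size for this graph: 3.

This is NOT maximum - can be improved to size 3.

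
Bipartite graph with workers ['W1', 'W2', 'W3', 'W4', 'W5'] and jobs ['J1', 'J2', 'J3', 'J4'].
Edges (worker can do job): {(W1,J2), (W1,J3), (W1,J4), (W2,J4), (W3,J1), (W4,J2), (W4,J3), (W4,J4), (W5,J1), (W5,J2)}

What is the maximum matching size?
Maximum matching size = 4

Maximum matching: {(W1,J4), (W3,J1), (W4,J3), (W5,J2)}
Size: 4

This assigns 4 workers to 4 distinct jobs.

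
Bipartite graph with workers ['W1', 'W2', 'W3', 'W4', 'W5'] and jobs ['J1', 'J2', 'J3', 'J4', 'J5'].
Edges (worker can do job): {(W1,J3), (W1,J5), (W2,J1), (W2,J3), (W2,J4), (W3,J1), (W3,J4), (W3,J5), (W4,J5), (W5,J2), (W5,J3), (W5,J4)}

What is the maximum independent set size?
Maximum independent set = 5

By König's theorem:
- Min vertex cover = Max matching = 5
- Max independent set = Total vertices - Min vertex cover
- Max independent set = 10 - 5 = 5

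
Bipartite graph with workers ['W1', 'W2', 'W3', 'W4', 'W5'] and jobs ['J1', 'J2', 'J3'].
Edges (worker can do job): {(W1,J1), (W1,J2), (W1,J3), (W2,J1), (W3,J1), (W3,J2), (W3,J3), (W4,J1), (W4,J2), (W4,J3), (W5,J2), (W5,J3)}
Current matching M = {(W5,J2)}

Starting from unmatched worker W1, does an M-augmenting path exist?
Yes: W1 → J2 → W5 → J3

An M-augmenting path alternates non-matching / matching edges, starting and ending at unmatched vertices.
Path: W1 → J2 → W5 → J3
(J3 is unmatched in M, so the path is augmenting.)
Flipping edges along this path would increase |M| from 1 to 2.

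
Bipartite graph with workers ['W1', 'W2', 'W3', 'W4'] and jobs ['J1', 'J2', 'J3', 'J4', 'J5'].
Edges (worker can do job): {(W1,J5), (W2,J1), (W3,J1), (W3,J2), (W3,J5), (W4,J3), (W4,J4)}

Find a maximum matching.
Matching: {(W1,J5), (W2,J1), (W3,J2), (W4,J4)}

Maximum matching (size 4):
  W1 → J5
  W2 → J1
  W3 → J2
  W4 → J4

Each worker is assigned to at most one job, and each job to at most one worker.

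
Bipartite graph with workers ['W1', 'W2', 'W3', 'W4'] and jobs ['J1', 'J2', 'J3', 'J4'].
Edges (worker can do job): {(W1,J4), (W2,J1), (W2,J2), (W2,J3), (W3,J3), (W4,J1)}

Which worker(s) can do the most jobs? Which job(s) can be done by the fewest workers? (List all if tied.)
Most versatile: W2 (3 jobs); Least covered: J2, J4 (1 workers)

Worker degrees (jobs they can do): W1:1, W2:3, W3:1, W4:1
Job degrees (workers who can do it): J1:2, J2:1, J3:2, J4:1

Maximum worker degree is 3, achieved by: W2
Minimum job degree is 1, achieved by: J2, J4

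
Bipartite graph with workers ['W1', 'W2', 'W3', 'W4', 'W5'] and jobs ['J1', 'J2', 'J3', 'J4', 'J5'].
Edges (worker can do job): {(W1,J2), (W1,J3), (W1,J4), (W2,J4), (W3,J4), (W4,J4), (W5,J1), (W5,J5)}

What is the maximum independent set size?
Maximum independent set = 7

By König's theorem:
- Min vertex cover = Max matching = 3
- Max independent set = Total vertices - Min vertex cover
- Max independent set = 10 - 3 = 7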